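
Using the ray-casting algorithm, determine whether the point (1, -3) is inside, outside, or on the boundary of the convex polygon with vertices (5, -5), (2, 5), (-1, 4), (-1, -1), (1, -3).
The point (1, -3) lies on the polygon boundary

Boundary check: the query satisfies the collinearity and bounding-box conditions for some polygon edge, so it lies exactly on the boundary.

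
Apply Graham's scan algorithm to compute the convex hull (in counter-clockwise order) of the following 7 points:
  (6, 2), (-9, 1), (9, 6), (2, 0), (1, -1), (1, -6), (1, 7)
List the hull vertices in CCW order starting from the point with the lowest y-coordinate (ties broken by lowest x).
Hull (CCW) = [(1, -6), (9, 6), (1, 7), (-9, 1)]

Graham scan procedure:
  1. Find the pivot p₀ = point with lowest y (tie → lowest x): (1, -6).
  2. Sort the remaining points by polar angle around p₀.
  3. Walk through sorted points, maintaining a stack; pop the top while the last three entries make a non-left turn (cross product ≤ 0).
  4. Final stack is the convex hull in CCW order: (1, -6), (9, 6), (1, 7), (-9, 1).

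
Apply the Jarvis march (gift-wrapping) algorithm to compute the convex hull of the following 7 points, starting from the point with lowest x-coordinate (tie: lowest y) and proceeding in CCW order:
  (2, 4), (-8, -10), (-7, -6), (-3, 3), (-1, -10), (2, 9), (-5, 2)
Hull (CCW) = [(-8, -10), (-1, -10), (2, 4), (2, 9), (-5, 2)]

Jarvis march: at each step, from the current hull vertex p, select the next vertex q as the point such that every other point lies strictly to the left of (or on) the directed line p → q. (Equivalently: for every other point r, the cross product (q − p) × (r − p) ≥ 0.)
Starting point (lowest x, tie lowest y): (-8, -10). Wrap until returning to start. Resulting hull: (-8, -10), (-1, -10), (2, 4), (2, 9), (-5, 2).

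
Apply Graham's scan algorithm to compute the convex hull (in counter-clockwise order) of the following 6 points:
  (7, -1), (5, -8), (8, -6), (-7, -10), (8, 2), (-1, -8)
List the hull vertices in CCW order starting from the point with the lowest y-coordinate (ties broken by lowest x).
Hull (CCW) = [(-7, -10), (5, -8), (8, -6), (8, 2)]

Graham scan procedure:
  1. Find the pivot p₀ = point with lowest y (tie → lowest x): (-7, -10).
  2. Sort the remaining points by polar angle around p₀.
  3. Walk through sorted points, maintaining a stack; pop the top while the last three entries make a non-left turn (cross product ≤ 0).
  4. Final stack is the convex hull in CCW order: (-7, -10), (5, -8), (8, -6), (8, 2).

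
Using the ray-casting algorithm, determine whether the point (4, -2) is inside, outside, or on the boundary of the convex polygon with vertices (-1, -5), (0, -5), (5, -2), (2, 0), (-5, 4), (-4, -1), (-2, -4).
The point (4, -2) lies strictly inside the polygon

Cast a horizontal ray to the right from the query point and count how many polygon edges it crosses (each edge strictly once or zero times, handled with the usual half-open convention). 
Parity of crossings → odd ⇒ inside.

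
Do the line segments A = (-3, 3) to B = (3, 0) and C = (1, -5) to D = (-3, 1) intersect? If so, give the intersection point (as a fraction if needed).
No (intersection of containing lines falls outside at least one segment)

Parametrize and solve: t = -1/3, s = 3/2. At least one of these is outside [0, 1], so the segments do not intersect.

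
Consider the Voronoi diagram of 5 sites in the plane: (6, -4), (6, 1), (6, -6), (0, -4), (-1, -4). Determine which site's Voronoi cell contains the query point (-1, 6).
Nearest site = (6, 1)

The Voronoi cell of site s contains exactly those query points closer to s than to any other site. Compute squared distances from q = (-1, 6) to each site:
  (6 − -1)² + (1 − 6)² = 74
  (-1 − -1)² + (-4 − 6)² = 100
  (0 − -1)² + (-4 − 6)² = 101
  (6 − -1)² + (-4 − 6)² = 149
  (6 − -1)² + (-6 − 6)² = 193
Minimum is attained by (6, 1), so q lies in its Voronoi cell.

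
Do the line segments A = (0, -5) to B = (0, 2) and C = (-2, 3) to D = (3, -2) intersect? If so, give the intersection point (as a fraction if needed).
Yes; intersection at (0, 1) (t = 6/7 on AB, s = 2/5 on CD)

Parametrize AB as A + t(B − A) = (0 + 0 t, -5 + 7 t) and CD as C + s(D − C) = (-2 + 5 s, 3 + -5 s). Solve the linear system for (t, s). Determinant = 35 ≠ 0, so a unique intersection of the containing lines exists. Solution: t = 6/7, s = 2/5 — both in [0, 1], so the segments cross. Intersection point: (0, 1).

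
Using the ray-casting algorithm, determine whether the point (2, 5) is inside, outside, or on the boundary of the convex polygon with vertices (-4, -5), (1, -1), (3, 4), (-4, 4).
The point (2, 5) lies strictly outside the polygon

Cast a horizontal ray to the right from the query point and count how many polygon edges it crosses (each edge strictly once or zero times, handled with the usual half-open convention). 
Parity of crossings → even ⇒ outside.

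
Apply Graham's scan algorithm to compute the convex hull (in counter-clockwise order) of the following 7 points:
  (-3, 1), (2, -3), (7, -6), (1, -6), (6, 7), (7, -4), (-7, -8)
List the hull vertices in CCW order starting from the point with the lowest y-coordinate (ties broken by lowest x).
Hull (CCW) = [(-7, -8), (7, -6), (7, -4), (6, 7), (-3, 1)]

Graham scan procedure:
  1. Find the pivot p₀ = point with lowest y (tie → lowest x): (-7, -8).
  2. Sort the remaining points by polar angle around p₀.
  3. Walk through sorted points, maintaining a stack; pop the top while the last three entries make a non-left turn (cross product ≤ 0).
  4. Final stack is the convex hull in CCW order: (-7, -8), (7, -6), (7, -4), (6, 7), (-3, 1).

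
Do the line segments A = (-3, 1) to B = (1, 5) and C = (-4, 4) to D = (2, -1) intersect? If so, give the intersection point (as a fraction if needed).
Yes; intersection at (-20/11, 24/11) (t = 13/44 on AB, s = 4/11 on CD)

Parametrize AB as A + t(B − A) = (-3 + 4 t, 1 + 4 t) and CD as C + s(D − C) = (-4 + 6 s, 4 + -5 s). Solve the linear system for (t, s). Determinant = 44 ≠ 0, so a unique intersection of the containing lines exists. Solution: t = 13/44, s = 4/11 — both in [0, 1], so the segments cross. Intersection point: (-20/11, 24/11).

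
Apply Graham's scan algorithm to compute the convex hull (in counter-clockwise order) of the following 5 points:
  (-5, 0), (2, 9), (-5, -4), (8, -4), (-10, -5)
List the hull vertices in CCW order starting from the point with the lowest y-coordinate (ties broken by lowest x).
Hull (CCW) = [(-10, -5), (8, -4), (2, 9)]

Graham scan procedure:
  1. Find the pivot p₀ = point with lowest y (tie → lowest x): (-10, -5).
  2. Sort the remaining points by polar angle around p₀.
  3. Walk through sorted points, maintaining a stack; pop the top while the last three entries make a non-left turn (cross product ≤ 0).
  4. Final stack is the convex hull in CCW order: (-10, -5), (8, -4), (2, 9).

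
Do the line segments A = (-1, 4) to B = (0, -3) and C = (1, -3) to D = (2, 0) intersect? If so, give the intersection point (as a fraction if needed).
No (intersection of containing lines falls outside at least one segment)

Parametrize and solve: t = 13/10, s = -7/10. At least one of these is outside [0, 1], so the segments do not intersect.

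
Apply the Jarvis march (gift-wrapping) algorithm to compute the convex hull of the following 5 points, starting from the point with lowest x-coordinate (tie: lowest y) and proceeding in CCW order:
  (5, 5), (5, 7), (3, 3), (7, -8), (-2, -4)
Hull (CCW) = [(-2, -4), (7, -8), (5, 7)]

Jarvis march: at each step, from the current hull vertex p, select the next vertex q as the point such that every other point lies strictly to the left of (or on) the directed line p → q. (Equivalently: for every other point r, the cross product (q − p) × (r − p) ≥ 0.)
Starting point (lowest x, tie lowest y): (-2, -4). Wrap until returning to start. Resulting hull: (-2, -4), (7, -8), (5, 7).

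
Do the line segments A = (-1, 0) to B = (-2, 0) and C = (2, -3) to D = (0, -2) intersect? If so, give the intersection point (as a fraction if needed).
No (intersection of containing lines falls outside at least one segment)

Parametrize and solve: t = 3, s = 3. At least one of these is outside [0, 1], so the segments do not intersect.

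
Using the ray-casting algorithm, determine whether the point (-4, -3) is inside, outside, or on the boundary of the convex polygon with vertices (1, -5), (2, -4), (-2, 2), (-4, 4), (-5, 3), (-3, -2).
The point (-4, -3) lies strictly outside the polygon

Cast a horizontal ray to the right from the query point and count how many polygon edges it crosses (each edge strictly once or zero times, handled with the usual half-open convention). 
Parity of crossings → even ⇒ outside.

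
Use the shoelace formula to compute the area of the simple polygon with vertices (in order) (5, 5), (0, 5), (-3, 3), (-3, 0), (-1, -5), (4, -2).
Area = 58

Shoelace formula: Area = (1/2) |Σ_i (x_i · y_{i+1} − x_{i+1} · y_i)| (indices mod n). Compute each cross term:
  (5)(5) − (0)(5) = 25
  (0)(3) − (-3)(5) = 15
  (-3)(0) − (-3)(3) = 9
  (-3)(-5) − (-1)(0) = 15
  (-1)(-2) − (4)(-5) = 22
  (4)(5) − (5)(-2) = 30
Sum = 116, so (signed) Area = 116/2 = 58, |Area| = 58.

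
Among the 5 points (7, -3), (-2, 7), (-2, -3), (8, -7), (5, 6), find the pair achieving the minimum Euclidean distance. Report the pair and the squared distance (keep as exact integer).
Pair = ((7, -3), (8, -7)); squared distance = 17

Compute all C(5, 2) = 10 pairwise squared distances (x_i − x_j)² + (y_i − y_j)². The minimum is 17, attained by the pair ((7, -3), (8, -7)).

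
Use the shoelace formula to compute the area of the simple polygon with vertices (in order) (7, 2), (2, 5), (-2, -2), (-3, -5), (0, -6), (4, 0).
Area = 91/2

Shoelace formula: Area = (1/2) |Σ_i (x_i · y_{i+1} − x_{i+1} · y_i)| (indices mod n). Compute each cross term:
  (7)(5) − (2)(2) = 31
  (2)(-2) − (-2)(5) = 6
  (-2)(-5) − (-3)(-2) = 4
  (-3)(-6) − (0)(-5) = 18
  (0)(0) − (4)(-6) = 24
  (4)(2) − (7)(0) = 8
Sum = 91, so (signed) Area = 91/2 = 91/2, |Area| = 91/2.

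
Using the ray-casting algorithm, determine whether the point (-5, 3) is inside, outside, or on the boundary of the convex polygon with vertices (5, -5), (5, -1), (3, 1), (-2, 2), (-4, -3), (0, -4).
The point (-5, 3) lies strictly outside the polygon

Cast a horizontal ray to the right from the query point and count how many polygon edges it crosses (each edge strictly once or zero times, handled with the usual half-open convention). 
Parity of crossings → even ⇒ outside.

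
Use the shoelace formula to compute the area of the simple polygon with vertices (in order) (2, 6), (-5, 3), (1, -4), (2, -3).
Area = 38

Shoelace formula: Area = (1/2) |Σ_i (x_i · y_{i+1} − x_{i+1} · y_i)| (indices mod n). Compute each cross term:
  (2)(3) − (-5)(6) = 36
  (-5)(-4) − (1)(3) = 17
  (1)(-3) − (2)(-4) = 5
  (2)(6) − (2)(-3) = 18
Sum = 76, so (signed) Area = 76/2 = 38, |Area| = 38.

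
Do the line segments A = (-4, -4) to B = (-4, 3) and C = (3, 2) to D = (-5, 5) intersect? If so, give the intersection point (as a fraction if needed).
No (intersection of containing lines falls outside at least one segment)

Parametrize and solve: t = 69/56, s = 7/8. At least one of these is outside [0, 1], so the segments do not intersect.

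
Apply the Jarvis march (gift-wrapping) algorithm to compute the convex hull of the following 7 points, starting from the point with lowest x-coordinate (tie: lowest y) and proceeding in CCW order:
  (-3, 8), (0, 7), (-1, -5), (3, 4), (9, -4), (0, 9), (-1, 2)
Hull (CCW) = [(-3, 8), (-1, -5), (9, -4), (0, 9)]

Jarvis march: at each step, from the current hull vertex p, select the next vertex q as the point such that every other point lies strictly to the left of (or on) the directed line p → q. (Equivalently: for every other point r, the cross product (q − p) × (r − p) ≥ 0.)
Starting point (lowest x, tie lowest y): (-3, 8). Wrap until returning to start. Resulting hull: (-3, 8), (-1, -5), (9, -4), (0, 9).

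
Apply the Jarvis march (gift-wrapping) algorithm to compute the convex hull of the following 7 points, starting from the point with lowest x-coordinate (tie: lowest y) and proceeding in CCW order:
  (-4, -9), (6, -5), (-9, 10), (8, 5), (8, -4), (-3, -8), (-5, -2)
Hull (CCW) = [(-9, 10), (-4, -9), (6, -5), (8, -4), (8, 5)]

Jarvis march: at each step, from the current hull vertex p, select the next vertex q as the point such that every other point lies strictly to the left of (or on) the directed line p → q. (Equivalently: for every other point r, the cross product (q − p) × (r − p) ≥ 0.)
Starting point (lowest x, tie lowest y): (-9, 10). Wrap until returning to start. Resulting hull: (-9, 10), (-4, -9), (6, -5), (8, -4), (8, 5).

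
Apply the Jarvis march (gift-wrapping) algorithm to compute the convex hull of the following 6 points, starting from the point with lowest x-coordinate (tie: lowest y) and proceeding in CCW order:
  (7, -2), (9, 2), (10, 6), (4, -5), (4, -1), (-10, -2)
Hull (CCW) = [(-10, -2), (4, -5), (7, -2), (9, 2), (10, 6)]

Jarvis march: at each step, from the current hull vertex p, select the next vertex q as the point such that every other point lies strictly to the left of (or on) the directed line p → q. (Equivalently: for every other point r, the cross product (q − p) × (r − p) ≥ 0.)
Starting point (lowest x, tie lowest y): (-10, -2). Wrap until returning to start. Resulting hull: (-10, -2), (4, -5), (7, -2), (9, 2), (10, 6).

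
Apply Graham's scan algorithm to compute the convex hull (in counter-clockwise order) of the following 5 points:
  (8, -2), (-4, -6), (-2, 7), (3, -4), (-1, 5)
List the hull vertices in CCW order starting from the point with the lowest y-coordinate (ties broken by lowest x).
Hull (CCW) = [(-4, -6), (3, -4), (8, -2), (-2, 7)]

Graham scan procedure:
  1. Find the pivot p₀ = point with lowest y (tie → lowest x): (-4, -6).
  2. Sort the remaining points by polar angle around p₀.
  3. Walk through sorted points, maintaining a stack; pop the top while the last three entries make a non-left turn (cross product ≤ 0).
  4. Final stack is the convex hull in CCW order: (-4, -6), (3, -4), (8, -2), (-2, 7).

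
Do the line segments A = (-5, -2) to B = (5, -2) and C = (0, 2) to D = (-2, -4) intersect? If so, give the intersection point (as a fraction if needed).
Yes; intersection at (-4/3, -2) (t = 11/30 on AB, s = 2/3 on CD)

Parametrize AB as A + t(B − A) = (-5 + 10 t, -2 + 0 t) and CD as C + s(D − C) = (0 + -2 s, 2 + -6 s). Solve the linear system for (t, s). Determinant = 60 ≠ 0, so a unique intersection of the containing lines exists. Solution: t = 11/30, s = 2/3 — both in [0, 1], so the segments cross. Intersection point: (-4/3, -2).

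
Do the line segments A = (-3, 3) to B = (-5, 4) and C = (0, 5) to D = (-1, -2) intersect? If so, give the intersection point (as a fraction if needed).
No (intersection of containing lines falls outside at least one segment)

Parametrize and solve: t = -19/15, s = 7/15. At least one of these is outside [0, 1], so the segments do not intersect.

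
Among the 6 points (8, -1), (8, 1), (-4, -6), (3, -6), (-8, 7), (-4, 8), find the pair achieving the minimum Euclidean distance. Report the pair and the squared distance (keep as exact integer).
Pair = ((8, -1), (8, 1)); squared distance = 4

Compute all C(6, 2) = 15 pairwise squared distances (x_i − x_j)² + (y_i − y_j)². The minimum is 4, attained by the pair ((8, -1), (8, 1)).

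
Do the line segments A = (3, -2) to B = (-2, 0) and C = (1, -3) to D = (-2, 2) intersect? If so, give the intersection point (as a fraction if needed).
Yes; intersection at (-8/19, -12/19) (t = 13/19 on AB, s = 9/19 on CD)

Parametrize AB as A + t(B − A) = (3 + -5 t, -2 + 2 t) and CD as C + s(D − C) = (1 + -3 s, -3 + 5 s). Solve the linear system for (t, s). Determinant = 19 ≠ 0, so a unique intersection of the containing lines exists. Solution: t = 13/19, s = 9/19 — both in [0, 1], so the segments cross. Intersection point: (-8/19, -12/19).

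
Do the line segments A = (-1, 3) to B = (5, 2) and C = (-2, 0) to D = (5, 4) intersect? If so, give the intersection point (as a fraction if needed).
Yes; intersection at (71/31, 76/31) (t = 17/31 on AB, s = 19/31 on CD)

Parametrize AB as A + t(B − A) = (-1 + 6 t, 3 + -1 t) and CD as C + s(D − C) = (-2 + 7 s, 0 + 4 s). Solve the linear system for (t, s). Determinant = -31 ≠ 0, so a unique intersection of the containing lines exists. Solution: t = 17/31, s = 19/31 — both in [0, 1], so the segments cross. Intersection point: (71/31, 76/31).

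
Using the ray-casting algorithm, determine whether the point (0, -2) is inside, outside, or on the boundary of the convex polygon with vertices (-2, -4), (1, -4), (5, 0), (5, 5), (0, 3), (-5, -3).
The point (0, -2) lies strictly inside the polygon

Cast a horizontal ray to the right from the query point and count how many polygon edges it crosses (each edge strictly once or zero times, handled with the usual half-open convention). 
Parity of crossings → odd ⇒ inside.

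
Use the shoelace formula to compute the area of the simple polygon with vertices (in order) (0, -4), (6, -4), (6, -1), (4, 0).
Area = 15

Shoelace formula: Area = (1/2) |Σ_i (x_i · y_{i+1} − x_{i+1} · y_i)| (indices mod n). Compute each cross term:
  (0)(-4) − (6)(-4) = 24
  (6)(-1) − (6)(-4) = 18
  (6)(0) − (4)(-1) = 4
  (4)(-4) − (0)(0) = -16
Sum = 30, so (signed) Area = 30/2 = 15, |Area| = 15.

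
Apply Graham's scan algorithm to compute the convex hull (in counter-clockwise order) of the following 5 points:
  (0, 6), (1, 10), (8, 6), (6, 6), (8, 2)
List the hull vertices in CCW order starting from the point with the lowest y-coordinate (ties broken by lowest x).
Hull (CCW) = [(8, 2), (8, 6), (1, 10), (0, 6)]

Graham scan procedure:
  1. Find the pivot p₀ = point with lowest y (tie → lowest x): (8, 2).
  2. Sort the remaining points by polar angle around p₀.
  3. Walk through sorted points, maintaining a stack; pop the top while the last three entries make a non-left turn (cross product ≤ 0).
  4. Final stack is the convex hull in CCW order: (8, 2), (8, 6), (1, 10), (0, 6).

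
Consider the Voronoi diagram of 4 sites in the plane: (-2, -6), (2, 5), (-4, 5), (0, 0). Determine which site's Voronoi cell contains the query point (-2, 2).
Nearest site = (0, 0)

The Voronoi cell of site s contains exactly those query points closer to s than to any other site. Compute squared distances from q = (-2, 2) to each site:
  (0 − -2)² + (0 − 2)² = 8
  (-4 − -2)² + (5 − 2)² = 13
  (2 − -2)² + (5 − 2)² = 25
  (-2 − -2)² + (-6 − 2)² = 64
Minimum is attained by (0, 0), so q lies in its Voronoi cell.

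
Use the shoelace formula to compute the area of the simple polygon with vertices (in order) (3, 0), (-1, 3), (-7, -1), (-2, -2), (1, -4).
Area = 65/2

Shoelace formula: Area = (1/2) |Σ_i (x_i · y_{i+1} − x_{i+1} · y_i)| (indices mod n). Compute each cross term:
  (3)(3) − (-1)(0) = 9
  (-1)(-1) − (-7)(3) = 22
  (-7)(-2) − (-2)(-1) = 12
  (-2)(-4) − (1)(-2) = 10
  (1)(0) − (3)(-4) = 12
Sum = 65, so (signed) Area = 65/2 = 65/2, |Area| = 65/2.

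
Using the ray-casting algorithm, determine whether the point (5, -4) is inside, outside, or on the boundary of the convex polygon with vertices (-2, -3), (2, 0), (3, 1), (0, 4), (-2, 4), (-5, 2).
The point (5, -4) lies strictly outside the polygon

Cast a horizontal ray to the right from the query point and count how many polygon edges it crosses (each edge strictly once or zero times, handled with the usual half-open convention). 
Parity of crossings → even ⇒ outside.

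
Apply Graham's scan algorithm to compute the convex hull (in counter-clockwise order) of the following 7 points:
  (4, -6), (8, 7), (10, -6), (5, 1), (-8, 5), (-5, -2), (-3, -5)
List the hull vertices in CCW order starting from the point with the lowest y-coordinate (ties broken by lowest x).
Hull (CCW) = [(4, -6), (10, -6), (8, 7), (-8, 5), (-5, -2), (-3, -5)]

Graham scan procedure:
  1. Find the pivot p₀ = point with lowest y (tie → lowest x): (4, -6).
  2. Sort the remaining points by polar angle around p₀.
  3. Walk through sorted points, maintaining a stack; pop the top while the last three entries make a non-left turn (cross product ≤ 0).
  4. Final stack is the convex hull in CCW order: (4, -6), (10, -6), (8, 7), (-8, 5), (-5, -2), (-3, -5).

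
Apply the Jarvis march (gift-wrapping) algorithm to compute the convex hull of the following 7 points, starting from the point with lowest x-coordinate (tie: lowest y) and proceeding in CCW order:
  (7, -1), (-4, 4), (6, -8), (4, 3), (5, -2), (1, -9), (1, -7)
Hull (CCW) = [(-4, 4), (1, -9), (6, -8), (7, -1), (4, 3)]

Jarvis march: at each step, from the current hull vertex p, select the next vertex q as the point such that every other point lies strictly to the left of (or on) the directed line p → q. (Equivalently: for every other point r, the cross product (q − p) × (r − p) ≥ 0.)
Starting point (lowest x, tie lowest y): (-4, 4). Wrap until returning to start. Resulting hull: (-4, 4), (1, -9), (6, -8), (7, -1), (4, 3).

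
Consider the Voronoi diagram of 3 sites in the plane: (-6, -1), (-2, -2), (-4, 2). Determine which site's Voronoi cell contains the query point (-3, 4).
Nearest site = (-4, 2)

The Voronoi cell of site s contains exactly those query points closer to s than to any other site. Compute squared distances from q = (-3, 4) to each site:
  (-4 − -3)² + (2 − 4)² = 5
  (-6 − -3)² + (-1 − 4)² = 34
  (-2 − -3)² + (-2 − 4)² = 37
Minimum is attained by (-4, 2), so q lies in its Voronoi cell.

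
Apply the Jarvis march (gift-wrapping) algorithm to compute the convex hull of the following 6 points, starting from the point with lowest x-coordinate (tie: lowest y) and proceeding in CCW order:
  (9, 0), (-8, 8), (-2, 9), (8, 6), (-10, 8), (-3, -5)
Hull (CCW) = [(-10, 8), (-3, -5), (9, 0), (8, 6), (-2, 9)]

Jarvis march: at each step, from the current hull vertex p, select the next vertex q as the point such that every other point lies strictly to the left of (or on) the directed line p → q. (Equivalently: for every other point r, the cross product (q − p) × (r − p) ≥ 0.)
Starting point (lowest x, tie lowest y): (-10, 8). Wrap until returning to start. Resulting hull: (-10, 8), (-3, -5), (9, 0), (8, 6), (-2, 9).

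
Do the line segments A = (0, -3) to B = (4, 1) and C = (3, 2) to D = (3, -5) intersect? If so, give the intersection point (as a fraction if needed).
Yes; intersection at (3, 0) (t = 3/4 on AB, s = 2/7 on CD)

Parametrize AB as A + t(B − A) = (0 + 4 t, -3 + 4 t) and CD as C + s(D − C) = (3 + 0 s, 2 + -7 s). Solve the linear system for (t, s). Determinant = 28 ≠ 0, so a unique intersection of the containing lines exists. Solution: t = 3/4, s = 2/7 — both in [0, 1], so the segments cross. Intersection point: (3, 0).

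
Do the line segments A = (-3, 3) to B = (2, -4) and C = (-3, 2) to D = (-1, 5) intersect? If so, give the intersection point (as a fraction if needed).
Yes; intersection at (-77/29, 73/29) (t = 2/29 on AB, s = 5/29 on CD)

Parametrize AB as A + t(B − A) = (-3 + 5 t, 3 + -7 t) and CD as C + s(D − C) = (-3 + 2 s, 2 + 3 s). Solve the linear system for (t, s). Determinant = -29 ≠ 0, so a unique intersection of the containing lines exists. Solution: t = 2/29, s = 5/29 — both in [0, 1], so the segments cross. Intersection point: (-77/29, 73/29).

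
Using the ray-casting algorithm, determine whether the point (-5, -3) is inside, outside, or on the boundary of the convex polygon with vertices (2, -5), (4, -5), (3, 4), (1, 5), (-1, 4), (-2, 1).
The point (-5, -3) lies strictly outside the polygon

Cast a horizontal ray to the right from the query point and count how many polygon edges it crosses (each edge strictly once or zero times, handled with the usual half-open convention). 
Parity of crossings → even ⇒ outside.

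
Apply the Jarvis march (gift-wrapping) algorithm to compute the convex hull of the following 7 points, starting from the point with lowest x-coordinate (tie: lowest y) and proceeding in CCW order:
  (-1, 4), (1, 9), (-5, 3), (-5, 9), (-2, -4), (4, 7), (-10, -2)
Hull (CCW) = [(-10, -2), (-2, -4), (4, 7), (1, 9), (-5, 9)]

Jarvis march: at each step, from the current hull vertex p, select the next vertex q as the point such that every other point lies strictly to the left of (or on) the directed line p → q. (Equivalently: for every other point r, the cross product (q − p) × (r − p) ≥ 0.)
Starting point (lowest x, tie lowest y): (-10, -2). Wrap until returning to start. Resulting hull: (-10, -2), (-2, -4), (4, 7), (1, 9), (-5, 9).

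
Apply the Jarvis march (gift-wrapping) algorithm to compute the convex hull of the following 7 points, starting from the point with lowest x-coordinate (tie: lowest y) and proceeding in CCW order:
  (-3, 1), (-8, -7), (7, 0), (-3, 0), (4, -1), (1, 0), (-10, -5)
Hull (CCW) = [(-10, -5), (-8, -7), (7, 0), (-3, 1)]

Jarvis march: at each step, from the current hull vertex p, select the next vertex q as the point such that every other point lies strictly to the left of (or on) the directed line p → q. (Equivalently: for every other point r, the cross product (q − p) × (r − p) ≥ 0.)
Starting point (lowest x, tie lowest y): (-10, -5). Wrap until returning to start. Resulting hull: (-10, -5), (-8, -7), (7, 0), (-3, 1).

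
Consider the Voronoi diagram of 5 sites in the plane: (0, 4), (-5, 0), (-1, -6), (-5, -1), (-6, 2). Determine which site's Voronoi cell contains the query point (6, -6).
Nearest site = (-1, -6)

The Voronoi cell of site s contains exactly those query points closer to s than to any other site. Compute squared distances from q = (6, -6) to each site:
  (-1 − 6)² + (-6 − -6)² = 49
  (0 − 6)² + (4 − -6)² = 136
  (-5 − 6)² + (-1 − -6)² = 146
  (-5 − 6)² + (0 − -6)² = 157
  (-6 − 6)² + (2 − -6)² = 208
Minimum is attained by (-1, -6), so q lies in its Voronoi cell.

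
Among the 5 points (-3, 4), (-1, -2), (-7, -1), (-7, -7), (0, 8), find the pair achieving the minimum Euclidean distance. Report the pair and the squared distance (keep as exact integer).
Pair = ((-3, 4), (0, 8)); squared distance = 25

Compute all C(5, 2) = 10 pairwise squared distances (x_i − x_j)² + (y_i − y_j)². The minimum is 25, attained by the pair ((-3, 4), (0, 8)).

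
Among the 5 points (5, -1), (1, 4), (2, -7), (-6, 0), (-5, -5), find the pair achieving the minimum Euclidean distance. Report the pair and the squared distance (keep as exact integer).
Pair = ((-6, 0), (-5, -5)); squared distance = 26

Compute all C(5, 2) = 10 pairwise squared distances (x_i − x_j)² + (y_i − y_j)². The minimum is 26, attained by the pair ((-6, 0), (-5, -5)).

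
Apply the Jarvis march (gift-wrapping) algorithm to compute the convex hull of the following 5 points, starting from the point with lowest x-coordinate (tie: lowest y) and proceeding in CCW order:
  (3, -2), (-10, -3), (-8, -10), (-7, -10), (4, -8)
Hull (CCW) = [(-10, -3), (-8, -10), (-7, -10), (4, -8), (3, -2)]

Jarvis march: at each step, from the current hull vertex p, select the next vertex q as the point such that every other point lies strictly to the left of (or on) the directed line p → q. (Equivalently: for every other point r, the cross product (q − p) × (r − p) ≥ 0.)
Starting point (lowest x, tie lowest y): (-10, -3). Wrap until returning to start. Resulting hull: (-10, -3), (-8, -10), (-7, -10), (4, -8), (3, -2).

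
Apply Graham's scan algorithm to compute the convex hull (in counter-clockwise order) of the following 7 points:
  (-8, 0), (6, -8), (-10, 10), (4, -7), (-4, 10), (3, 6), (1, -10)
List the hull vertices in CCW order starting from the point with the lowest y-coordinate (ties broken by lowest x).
Hull (CCW) = [(1, -10), (6, -8), (3, 6), (-4, 10), (-10, 10), (-8, 0)]

Graham scan procedure:
  1. Find the pivot p₀ = point with lowest y (tie → lowest x): (1, -10).
  2. Sort the remaining points by polar angle around p₀.
  3. Walk through sorted points, maintaining a stack; pop the top while the last three entries make a non-left turn (cross product ≤ 0).
  4. Final stack is the convex hull in CCW order: (1, -10), (6, -8), (3, 6), (-4, 10), (-10, 10), (-8, 0).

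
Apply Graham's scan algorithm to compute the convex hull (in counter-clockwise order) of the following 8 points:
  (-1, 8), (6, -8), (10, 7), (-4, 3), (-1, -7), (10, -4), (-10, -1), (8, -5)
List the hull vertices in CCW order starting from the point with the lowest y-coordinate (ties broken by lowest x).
Hull (CCW) = [(6, -8), (10, -4), (10, 7), (-1, 8), (-10, -1), (-1, -7)]

Graham scan procedure:
  1. Find the pivot p₀ = point with lowest y (tie → lowest x): (6, -8).
  2. Sort the remaining points by polar angle around p₀.
  3. Walk through sorted points, maintaining a stack; pop the top while the last three entries make a non-left turn (cross product ≤ 0).
  4. Final stack is the convex hull in CCW order: (6, -8), (10, -4), (10, 7), (-1, 8), (-10, -1), (-1, -7).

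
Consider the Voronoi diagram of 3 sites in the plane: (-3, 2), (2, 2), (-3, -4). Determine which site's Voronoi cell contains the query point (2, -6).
Nearest site = (-3, -4)

The Voronoi cell of site s contains exactly those query points closer to s than to any other site. Compute squared distances from q = (2, -6) to each site:
  (-3 − 2)² + (-4 − -6)² = 29
  (2 − 2)² + (2 − -6)² = 64
  (-3 − 2)² + (2 − -6)² = 89
Minimum is attained by (-3, -4), so q lies in its Voronoi cell.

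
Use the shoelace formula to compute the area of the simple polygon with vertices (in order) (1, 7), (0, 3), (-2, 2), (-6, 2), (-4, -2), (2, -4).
Area = 75/2

Shoelace formula: Area = (1/2) |Σ_i (x_i · y_{i+1} − x_{i+1} · y_i)| (indices mod n). Compute each cross term:
  (1)(3) − (0)(7) = 3
  (0)(2) − (-2)(3) = 6
  (-2)(2) − (-6)(2) = 8
  (-6)(-2) − (-4)(2) = 20
  (-4)(-4) − (2)(-2) = 20
  (2)(7) − (1)(-4) = 18
Sum = 75, so (signed) Area = 75/2 = 75/2, |Area| = 75/2.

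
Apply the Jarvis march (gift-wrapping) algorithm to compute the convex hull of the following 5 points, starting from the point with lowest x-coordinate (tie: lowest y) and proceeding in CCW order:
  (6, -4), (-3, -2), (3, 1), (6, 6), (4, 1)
Hull (CCW) = [(-3, -2), (6, -4), (6, 6)]

Jarvis march: at each step, from the current hull vertex p, select the next vertex q as the point such that every other point lies strictly to the left of (or on) the directed line p → q. (Equivalently: for every other point r, the cross product (q − p) × (r − p) ≥ 0.)
Starting point (lowest x, tie lowest y): (-3, -2). Wrap until returning to start. Resulting hull: (-3, -2), (6, -4), (6, 6).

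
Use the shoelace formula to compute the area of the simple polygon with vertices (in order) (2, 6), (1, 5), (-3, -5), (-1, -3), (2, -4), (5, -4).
Area = 39

Shoelace formula: Area = (1/2) |Σ_i (x_i · y_{i+1} − x_{i+1} · y_i)| (indices mod n). Compute each cross term:
  (2)(5) − (1)(6) = 4
  (1)(-5) − (-3)(5) = 10
  (-3)(-3) − (-1)(-5) = 4
  (-1)(-4) − (2)(-3) = 10
  (2)(-4) − (5)(-4) = 12
  (5)(6) − (2)(-4) = 38
Sum = 78, so (signed) Area = 78/2 = 39, |Area| = 39.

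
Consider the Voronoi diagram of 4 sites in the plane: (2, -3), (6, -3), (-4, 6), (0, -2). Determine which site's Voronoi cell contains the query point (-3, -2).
Nearest site = (0, -2)

The Voronoi cell of site s contains exactly those query points closer to s than to any other site. Compute squared distances from q = (-3, -2) to each site:
  (0 − -3)² + (-2 − -2)² = 9
  (2 − -3)² + (-3 − -2)² = 26
  (-4 − -3)² + (6 − -2)² = 65
  (6 − -3)² + (-3 − -2)² = 82
Minimum is attained by (0, -2), so q lies in its Voronoi cell.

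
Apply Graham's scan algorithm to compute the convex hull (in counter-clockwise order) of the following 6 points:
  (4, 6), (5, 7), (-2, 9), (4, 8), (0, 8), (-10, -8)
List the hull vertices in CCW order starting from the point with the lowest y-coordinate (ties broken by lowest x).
Hull (CCW) = [(-10, -8), (5, 7), (4, 8), (-2, 9)]

Graham scan procedure:
  1. Find the pivot p₀ = point with lowest y (tie → lowest x): (-10, -8).
  2. Sort the remaining points by polar angle around p₀.
  3. Walk through sorted points, maintaining a stack; pop the top while the last three entries make a non-left turn (cross product ≤ 0).
  4. Final stack is the convex hull in CCW order: (-10, -8), (5, 7), (4, 8), (-2, 9).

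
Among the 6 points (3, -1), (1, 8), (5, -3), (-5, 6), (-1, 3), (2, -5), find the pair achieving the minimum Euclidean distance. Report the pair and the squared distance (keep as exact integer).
Pair = ((3, -1), (5, -3)); squared distance = 8

Compute all C(6, 2) = 15 pairwise squared distances (x_i − x_j)² + (y_i − y_j)². The minimum is 8, attained by the pair ((3, -1), (5, -3)).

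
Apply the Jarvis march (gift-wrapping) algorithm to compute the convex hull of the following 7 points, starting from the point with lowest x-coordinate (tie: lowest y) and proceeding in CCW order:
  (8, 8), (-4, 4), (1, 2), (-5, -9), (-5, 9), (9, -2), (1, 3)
Hull (CCW) = [(-5, -9), (9, -2), (8, 8), (-5, 9)]

Jarvis march: at each step, from the current hull vertex p, select the next vertex q as the point such that every other point lies strictly to the left of (or on) the directed line p → q. (Equivalently: for every other point r, the cross product (q − p) × (r − p) ≥ 0.)
Starting point (lowest x, tie lowest y): (-5, -9). Wrap until returning to start. Resulting hull: (-5, -9), (9, -2), (8, 8), (-5, 9).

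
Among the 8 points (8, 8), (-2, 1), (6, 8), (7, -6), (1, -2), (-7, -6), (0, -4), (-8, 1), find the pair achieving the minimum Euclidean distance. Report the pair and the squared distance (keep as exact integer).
Pair = ((8, 8), (6, 8)); squared distance = 4

Compute all C(8, 2) = 28 pairwise squared distances (x_i − x_j)² + (y_i − y_j)². The minimum is 4, attained by the pair ((8, 8), (6, 8)).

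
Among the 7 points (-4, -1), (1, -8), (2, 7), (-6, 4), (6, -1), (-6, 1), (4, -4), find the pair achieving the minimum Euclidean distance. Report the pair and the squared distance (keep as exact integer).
Pair = ((-4, -1), (-6, 1)); squared distance = 8

Compute all C(7, 2) = 21 pairwise squared distances (x_i − x_j)² + (y_i − y_j)². The minimum is 8, attained by the pair ((-4, -1), (-6, 1)).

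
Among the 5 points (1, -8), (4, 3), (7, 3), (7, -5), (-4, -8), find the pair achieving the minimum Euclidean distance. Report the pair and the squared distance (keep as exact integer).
Pair = ((4, 3), (7, 3)); squared distance = 9

Compute all C(5, 2) = 10 pairwise squared distances (x_i − x_j)² + (y_i − y_j)². The minimum is 9, attained by the pair ((4, 3), (7, 3)).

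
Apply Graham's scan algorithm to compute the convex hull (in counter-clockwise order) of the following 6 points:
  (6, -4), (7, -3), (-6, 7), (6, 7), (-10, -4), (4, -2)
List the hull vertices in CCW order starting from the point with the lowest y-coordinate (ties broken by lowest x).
Hull (CCW) = [(-10, -4), (6, -4), (7, -3), (6, 7), (-6, 7)]

Graham scan procedure:
  1. Find the pivot p₀ = point with lowest y (tie → lowest x): (-10, -4).
  2. Sort the remaining points by polar angle around p₀.
  3. Walk through sorted points, maintaining a stack; pop the top while the last three entries make a non-left turn (cross product ≤ 0).
  4. Final stack is the convex hull in CCW order: (-10, -4), (6, -4), (7, -3), (6, 7), (-6, 7).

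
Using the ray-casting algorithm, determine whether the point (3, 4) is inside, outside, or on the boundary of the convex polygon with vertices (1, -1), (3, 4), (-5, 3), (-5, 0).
The point (3, 4) lies on the polygon boundary

Boundary check: the query satisfies the collinearity and bounding-box conditions for some polygon edge, so it lies exactly on the boundary.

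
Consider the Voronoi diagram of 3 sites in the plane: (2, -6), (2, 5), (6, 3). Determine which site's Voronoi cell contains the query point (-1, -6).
Nearest site = (2, -6)

The Voronoi cell of site s contains exactly those query points closer to s than to any other site. Compute squared distances from q = (-1, -6) to each site:
  (2 − -1)² + (-6 − -6)² = 9
  (2 − -1)² + (5 − -6)² = 130
  (6 − -1)² + (3 − -6)² = 130
Minimum is attained by (2, -6), so q lies in its Voronoi cell.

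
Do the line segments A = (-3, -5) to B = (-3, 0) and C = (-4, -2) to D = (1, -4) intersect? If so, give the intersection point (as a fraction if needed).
Yes; intersection at (-3, -12/5) (t = 13/25 on AB, s = 1/5 on CD)

Parametrize AB as A + t(B − A) = (-3 + 0 t, -5 + 5 t) and CD as C + s(D − C) = (-4 + 5 s, -2 + -2 s). Solve the linear system for (t, s). Determinant = 25 ≠ 0, so a unique intersection of the containing lines exists. Solution: t = 13/25, s = 1/5 — both in [0, 1], so the segments cross. Intersection point: (-3, -12/5).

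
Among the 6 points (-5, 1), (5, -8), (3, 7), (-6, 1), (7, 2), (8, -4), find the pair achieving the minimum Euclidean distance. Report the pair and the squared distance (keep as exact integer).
Pair = ((-5, 1), (-6, 1)); squared distance = 1

Compute all C(6, 2) = 15 pairwise squared distances (x_i − x_j)² + (y_i − y_j)². The minimum is 1, attained by the pair ((-5, 1), (-6, 1)).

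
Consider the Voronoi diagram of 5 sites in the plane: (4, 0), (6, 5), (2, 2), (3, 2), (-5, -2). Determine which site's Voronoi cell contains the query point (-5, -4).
Nearest site = (-5, -2)

The Voronoi cell of site s contains exactly those query points closer to s than to any other site. Compute squared distances from q = (-5, -4) to each site:
  (-5 − -5)² + (-2 − -4)² = 4
  (2 − -5)² + (2 − -4)² = 85
  (4 − -5)² + (0 − -4)² = 97
  (3 − -5)² + (2 − -4)² = 100
  (6 − -5)² + (5 − -4)² = 202
Minimum is attained by (-5, -2), so q lies in its Voronoi cell.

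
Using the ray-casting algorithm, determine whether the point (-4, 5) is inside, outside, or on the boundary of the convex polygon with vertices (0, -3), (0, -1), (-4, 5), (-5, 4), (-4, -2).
The point (-4, 5) lies on the polygon boundary

Boundary check: the query satisfies the collinearity and bounding-box conditions for some polygon edge, so it lies exactly on the boundary.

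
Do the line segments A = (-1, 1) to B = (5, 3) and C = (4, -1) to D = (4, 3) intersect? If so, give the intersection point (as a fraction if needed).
Yes; intersection at (4, 8/3) (t = 5/6 on AB, s = 11/12 on CD)

Parametrize AB as A + t(B − A) = (-1 + 6 t, 1 + 2 t) and CD as C + s(D − C) = (4 + 0 s, -1 + 4 s). Solve the linear system for (t, s). Determinant = -24 ≠ 0, so a unique intersection of the containing lines exists. Solution: t = 5/6, s = 11/12 — both in [0, 1], so the segments cross. Intersection point: (4, 8/3).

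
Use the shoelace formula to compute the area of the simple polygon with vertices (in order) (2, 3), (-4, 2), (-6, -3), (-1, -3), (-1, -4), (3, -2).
Area = 83/2

Shoelace formula: Area = (1/2) |Σ_i (x_i · y_{i+1} − x_{i+1} · y_i)| (indices mod n). Compute each cross term:
  (2)(2) − (-4)(3) = 16
  (-4)(-3) − (-6)(2) = 24
  (-6)(-3) − (-1)(-3) = 15
  (-1)(-4) − (-1)(-3) = 1
  (-1)(-2) − (3)(-4) = 14
  (3)(3) − (2)(-2) = 13
Sum = 83, so (signed) Area = 83/2 = 83/2, |Area| = 83/2.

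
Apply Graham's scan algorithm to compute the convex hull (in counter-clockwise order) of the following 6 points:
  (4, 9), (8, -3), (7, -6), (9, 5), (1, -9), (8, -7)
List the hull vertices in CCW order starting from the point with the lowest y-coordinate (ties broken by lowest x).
Hull (CCW) = [(1, -9), (8, -7), (9, 5), (4, 9)]

Graham scan procedure:
  1. Find the pivot p₀ = point with lowest y (tie → lowest x): (1, -9).
  2. Sort the remaining points by polar angle around p₀.
  3. Walk through sorted points, maintaining a stack; pop the top while the last three entries make a non-left turn (cross product ≤ 0).
  4. Final stack is the convex hull in CCW order: (1, -9), (8, -7), (9, 5), (4, 9).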